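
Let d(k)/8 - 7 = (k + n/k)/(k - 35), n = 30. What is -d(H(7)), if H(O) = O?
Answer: -2586/49 ≈ -52.776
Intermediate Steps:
d(k) = 56 + 8*(k + 30/k)/(-35 + k) (d(k) = 56 + 8*((k + 30/k)/(k - 35)) = 56 + 8*((k + 30/k)/(-35 + k)) = 56 + 8*(k + 30/k)/(-35 + k))
-d(H(7)) = -8*(30 - 245*7 + 8*7**2)/(7*(-35 + 7)) = -8*(30 - 1715 + 8*49)/(7*(-28)) = -8*(-1)*(30 - 1715 + 392)/(7*28) = -8*(-1)*(-1293)/(7*28) = -1*2586/49 = -2586/49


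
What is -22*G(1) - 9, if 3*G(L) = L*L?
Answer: -49/3 ≈ -16.333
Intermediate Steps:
G(L) = L²/3 (G(L) = (L*L)/3 = L²/3)
-22*G(1) - 9 = -22*1²/3 - 9 = -22/3 - 9 = -49/3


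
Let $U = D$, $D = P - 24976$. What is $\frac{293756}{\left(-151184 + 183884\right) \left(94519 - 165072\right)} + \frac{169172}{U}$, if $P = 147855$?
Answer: $\frac{97564441437419}{70873016061225} \approx 1.3766$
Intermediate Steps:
$D = 122879$ ($D = 147855 - 24976 = 122879$)
$U = 122879$
$\frac{293756}{\left(-151184 + 183884\right) \left(94519 - 165072\right)} + \frac{169172}{U} = \frac{293756}{\left(-151184 + 183884\right) \left(94519 - 165072\right)} + \frac{169172}{122879} = \frac{293756}{32700 \left(94519 - 165072\right)} + 169172 \cdot \frac{1}{122879} = \frac{293756}{32700 \left(-70553\right)} + \frac{169172}{122879} = \frac{293756}{-2307083100} + \frac{169172}{122879} = 293756 \left(- \frac{1}{2307083100}\right) + \frac{169172}{122879} = - \frac{73439}{576770775} + \frac{169172}{122879} = \frac{97564441437419}{70873016061225}$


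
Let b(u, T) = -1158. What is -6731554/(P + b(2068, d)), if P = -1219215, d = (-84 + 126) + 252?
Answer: 6731554/1220373 ≈ 5.5160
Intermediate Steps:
d = 294 (d = 42 + 252 = 294)
-6731554/(P + b(2068, d)) = -6731554/(-1219215 - 1158) = -6731554/(-1220373) = -6731554*(-1/1220373) = 6731554/1220373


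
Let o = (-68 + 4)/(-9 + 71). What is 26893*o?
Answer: -860576/31 ≈ -27761.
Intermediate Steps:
o = -32/31 (o = -64/62 = -64*1/62 = -32/31 ≈ -1.0323)
26893*o = 26893*(-32/31) = -860576/31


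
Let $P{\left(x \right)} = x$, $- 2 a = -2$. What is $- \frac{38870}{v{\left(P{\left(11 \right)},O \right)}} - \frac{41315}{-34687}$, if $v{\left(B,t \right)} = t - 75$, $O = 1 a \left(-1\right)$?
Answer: $\frac{675711815}{1318106} \approx 512.64$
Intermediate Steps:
$a = 1$ ($a = \left(- \frac{1}{2}\right) \left(-2\right) = 1$)
$O = -1$ ($O = 1 \cdot 1 \left(-1\right) = 1 \left(-1\right) = -1$)
$v{\left(B,t \right)} = -75 + t$
$- \frac{38870}{v{\left(P{\left(11 \right)},O \right)}} - \frac{41315}{-34687} = - \frac{38870}{-75 - 1} - \frac{41315}{-34687} = - \frac{38870}{-76} - - \frac{41315}{34687} = \left(-38870\right) \left(- \frac{1}{76}\right) + \frac{41315}{34687} = \frac{19435}{38} + \frac{41315}{34687} = \frac{675711815}{1318106}$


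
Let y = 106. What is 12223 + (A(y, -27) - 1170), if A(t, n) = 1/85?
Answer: 939506/85 ≈ 11053.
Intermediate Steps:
A(t, n) = 1/85
12223 + (A(y, -27) - 1170) = 12223 + (1/85 - 1170) = 12223 - 99449/85 = 939506/85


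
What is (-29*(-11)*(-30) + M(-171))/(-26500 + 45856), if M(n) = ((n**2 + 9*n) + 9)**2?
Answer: 255963317/6452 ≈ 39672.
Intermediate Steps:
M(n) = (9 + n**2 + 9*n)**2
(-29*(-11)*(-30) + M(-171))/(-26500 + 45856) = (-29*(-11)*(-30) + (9 + (-171)**2 + 9*(-171))**2)/(-26500 + 45856) = (319*(-30) + (9 + 29241 - 1539)**2)/19356 = (-9570 + 27711**2)*(1/19356) = (-9570 + 767899521)*(1/19356) = 767889951*(1/19356) = 255963317/6452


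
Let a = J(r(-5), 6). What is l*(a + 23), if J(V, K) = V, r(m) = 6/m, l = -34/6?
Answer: -1853/15 ≈ -123.53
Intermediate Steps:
l = -17/3 (l = -34*1/6 = -17/3 ≈ -5.6667)
a = -6/5 (a = 6/(-5) = 6*(-1/5) = -6/5 ≈ -1.2000)
l*(a + 23) = -17*(-6/5 + 23)/3 = -17/3*109/5 = -1853/15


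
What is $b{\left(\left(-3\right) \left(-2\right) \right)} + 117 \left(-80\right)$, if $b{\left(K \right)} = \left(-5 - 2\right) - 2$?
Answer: $-9369$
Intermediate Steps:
$b{\left(K \right)} = -9$ ($b{\left(K \right)} = -7 - 2 = -9$)
$b{\left(\left(-3\right) \left(-2\right) \right)} + 117 \left(-80\right) = -9 + 117 \left(-80\right) = -9 - 9360 = -9369$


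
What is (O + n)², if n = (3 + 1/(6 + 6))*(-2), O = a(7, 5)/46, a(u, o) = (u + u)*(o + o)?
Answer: 185761/19044 ≈ 9.7543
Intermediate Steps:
a(u, o) = 4*o*u (a(u, o) = (2*u)*(2*o) = 4*o*u)
O = 70/23 (O = (4*5*7)/46 = 140*(1/46) = 70/23 ≈ 3.0435)
n = -37/6 (n = (3 + 1/12)*(-2) = (37/12)*(-2) = -37/6 ≈ -6.1667)
(O + n)² = (70/23 - 37/6)² = (-431/138)² = 185761/19044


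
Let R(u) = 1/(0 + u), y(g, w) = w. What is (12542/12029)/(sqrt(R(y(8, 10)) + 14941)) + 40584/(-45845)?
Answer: -40584/45845 + 12542*sqrt(1494110)/1797264919 ≈ -0.87671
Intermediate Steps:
R(u) = 1/u
(12542/12029)/(sqrt(R(y(8, 10)) + 14941)) + 40584/(-45845) = (12542/12029)/(sqrt(1/10 + 14941)) + 40584/(-45845) = (12542*(1/12029))/(sqrt(1/10 + 14941)) + 40584*(-1/45845) = 12542/(12029*(sqrt(149411/10))) - 40584/45845 = 12542/(12029*((sqrt(1494110)/10))) - 40584/45845 = 12542*(sqrt(1494110)/149411)/12029 - 40584/45845 = 12542*sqrt(1494110)/1797264919 - 40584/45845 = -40584/45845 + 12542*sqrt(1494110)/1797264919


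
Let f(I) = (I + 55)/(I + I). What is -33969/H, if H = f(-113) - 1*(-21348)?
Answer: -3838497/2412353 ≈ -1.5912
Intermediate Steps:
f(I) = (55 + I)/(2*I) (f(I) = (55 + I)/((2*I)) = (55 + I)*(1/(2*I)) = (55 + I)/(2*I))
H = 2412353/113 (H = (½)*(55 - 113)/(-113) - 1*(-21348) = (½)*(-1/113)*(-58) + 21348 = 29/113 + 21348 = 2412353/113 ≈ 21348.)
-33969/H = -33969/2412353/113 = -33969*113/2412353 = -3838497/2412353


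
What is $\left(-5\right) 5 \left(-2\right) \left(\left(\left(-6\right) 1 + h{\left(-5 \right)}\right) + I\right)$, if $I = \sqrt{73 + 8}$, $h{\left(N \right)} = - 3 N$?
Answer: $900$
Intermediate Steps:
$I = 9$ ($I = \sqrt{81} = 9$)
$\left(-5\right) 5 \left(-2\right) \left(\left(\left(-6\right) 1 + h{\left(-5 \right)}\right) + I\right) = \left(-5\right) 5 \left(-2\right) \left(\left(\left(-6\right) 1 - -15\right) + 9\right) = \left(-25\right) \left(-2\right) \left(\left(-6 + 15\right) + 9\right) = 50 \left(9 + 9\right) = 50 \cdot 18 = 900$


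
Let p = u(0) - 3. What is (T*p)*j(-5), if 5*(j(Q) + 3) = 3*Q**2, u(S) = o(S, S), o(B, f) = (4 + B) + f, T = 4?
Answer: 48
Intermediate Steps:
o(B, f) = 4 + B + f
u(S) = 4 + 2*S (u(S) = 4 + S + S = 4 + 2*S)
p = 1 (p = (4 + 2*0) - 3 = (4 + 0) - 3 = 4 - 3 = 1)
j(Q) = -3 + 3*Q**2/5 (j(Q) = -3 + (3*Q**2)/5 = -3 + 3*Q**2/5)
(T*p)*j(-5) = (4*1)*(-3 + (3/5)*(-5)**2) = 4*(-3 + (3/5)*25) = 4*(-3 + 15) = 4*12 = 48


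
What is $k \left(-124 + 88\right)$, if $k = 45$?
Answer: $-1620$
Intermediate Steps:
$k \left(-124 + 88\right) = 45 \left(-124 + 88\right) = 45 \left(-36\right) = -1620$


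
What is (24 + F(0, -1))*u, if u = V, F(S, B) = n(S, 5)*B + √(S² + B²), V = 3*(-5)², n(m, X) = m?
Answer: 1875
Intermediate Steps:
V = 75 (V = 3*25 = 75)
F(S, B) = √(B² + S²) + B*S (F(S, B) = S*B + √(S² + B²) = B*S + √(B² + S²) = √(B² + S²) + B*S)
u = 75
(24 + F(0, -1))*u = (24 + (√((-1)² + 0²) - 1*0))*75 = (24 + (√(1 + 0) + 0))*75 = (24 + (√1 + 0))*75 = (24 + (1 + 0))*75 = (24 + 1)*75 = 25*75 = 1875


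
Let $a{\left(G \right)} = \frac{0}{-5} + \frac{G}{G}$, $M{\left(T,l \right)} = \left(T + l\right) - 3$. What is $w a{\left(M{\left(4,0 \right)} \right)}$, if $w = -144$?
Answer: $-144$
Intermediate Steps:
$M{\left(T,l \right)} = -3 + T + l$
$a{\left(G \right)} = 1$ ($a{\left(G \right)} = 0 \left(- \frac{1}{5}\right) + 1 = 0 + 1 = 1$)
$w a{\left(M{\left(4,0 \right)} \right)} = \left(-144\right) 1 = -144$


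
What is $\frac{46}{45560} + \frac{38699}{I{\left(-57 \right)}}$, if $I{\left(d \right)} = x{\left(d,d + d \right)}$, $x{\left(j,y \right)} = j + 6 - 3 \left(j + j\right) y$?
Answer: $- \frac{175236313}{1066035660} \approx -0.16438$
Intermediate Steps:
$x{\left(j,y \right)} = j - 36 j y$ ($x{\left(j,y \right)} = j + 6 - 3 \cdot 2 j y = j + 6 - 6 j y = j + 6 \left(- 6 j y\right) = j - 36 j y$)
$I{\left(d \right)} = d \left(1 - 72 d\right)$ ($I{\left(d \right)} = d \left(1 - 36 \left(d + d\right)\right) = d \left(1 - 36 \cdot 2 d\right) = d \left(1 - 72 d\right)$)
$\frac{46}{45560} + \frac{38699}{I{\left(-57 \right)}} = \frac{46}{45560} + \frac{38699}{\left(-57\right) \left(1 - -4104\right)} = 46 \cdot \frac{1}{45560} + \frac{38699}{\left(-57\right) \left(1 + 4104\right)} = \frac{23}{22780} + \frac{38699}{\left(-57\right) 4105} = \frac{23}{22780} + \frac{38699}{-233985} = \frac{23}{22780} + 38699 \left(- \frac{1}{233985}\right) = \frac{23}{22780} - \frac{38699}{233985} = - \frac{175236313}{1066035660}$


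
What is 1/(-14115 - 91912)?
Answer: -1/106027 ≈ -9.4316e-6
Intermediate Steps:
1/(-14115 - 91912) = 1/(-106027) = -1/106027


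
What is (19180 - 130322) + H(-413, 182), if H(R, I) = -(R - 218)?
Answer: -110511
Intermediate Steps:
H(R, I) = 218 - R (H(R, I) = -(-218 + R) = 218 - R)
(19180 - 130322) + H(-413, 182) = (19180 - 130322) + (218 - 1*(-413)) = -111142 + (218 + 413) = -111142 + 631 = -110511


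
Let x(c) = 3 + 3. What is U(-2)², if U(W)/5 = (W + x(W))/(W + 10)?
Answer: 25/4 ≈ 6.2500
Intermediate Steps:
x(c) = 6
U(W) = 5*(6 + W)/(10 + W) (U(W) = 5*((W + 6)/(W + 10)) = 5*((6 + W)/(10 + W)) = 5*(6 + W)/(10 + W))
U(-2)² = (5*(6 - 2)/(10 - 2))² = (5*4/8)² = (5*(⅛)*4)² = (5/2)² = 25/4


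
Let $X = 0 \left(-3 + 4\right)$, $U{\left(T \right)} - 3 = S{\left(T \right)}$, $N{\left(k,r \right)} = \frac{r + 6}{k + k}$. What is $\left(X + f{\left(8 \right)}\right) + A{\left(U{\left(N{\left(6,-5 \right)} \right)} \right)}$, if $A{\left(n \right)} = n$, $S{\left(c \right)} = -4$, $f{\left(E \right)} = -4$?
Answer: $-5$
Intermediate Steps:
$N{\left(k,r \right)} = \frac{6 + r}{2 k}$
$U{\left(T \right)} = -1$ ($U{\left(T \right)} = 3 - 4 = -1$)
$X = 0$ ($X = 0 \cdot 1 = 0$)
$\left(X + f{\left(8 \right)}\right) + A{\left(U{\left(N{\left(6,-5 \right)} \right)} \right)} = \left(0 - 4\right) - 1 = -4 - 1 = -5$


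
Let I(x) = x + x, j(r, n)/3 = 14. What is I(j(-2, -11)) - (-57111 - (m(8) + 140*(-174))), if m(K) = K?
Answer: 32843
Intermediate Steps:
j(r, n) = 42 (j(r, n) = 3*14 = 42)
I(x) = 2*x
I(j(-2, -11)) - (-57111 - (m(8) + 140*(-174))) = 2*42 - (-57111 - (8 + 140*(-174))) = 84 - (-57111 - (8 - 24360)) = 84 - (-57111 - 1*(-24352)) = 84 - (-57111 + 24352) = 84 - 1*(-32759) = 84 + 32759 = 32843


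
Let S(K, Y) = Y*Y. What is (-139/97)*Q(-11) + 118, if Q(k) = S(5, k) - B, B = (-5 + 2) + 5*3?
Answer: -3705/97 ≈ -38.196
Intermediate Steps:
S(K, Y) = Y²
B = 12 (B = -3 + 15 = 12)
Q(k) = -12 + k² (Q(k) = k² - 1*12 = k² - 12 = -12 + k²)
(-139/97)*Q(-11) + 118 = (-139/97)*(-12 + (-11)²) + 118 = (-139*1/97)*(-12 + 121) + 118 = -139/97*109 + 118 = -15151/97 + 118 = -3705/97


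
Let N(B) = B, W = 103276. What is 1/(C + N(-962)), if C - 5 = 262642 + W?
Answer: 1/364961 ≈ 2.7400e-6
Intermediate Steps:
C = 365923 (C = 5 + (262642 + 103276) = 5 + 365918 = 365923)
1/(C + N(-962)) = 1/(365923 - 962) = 1/364961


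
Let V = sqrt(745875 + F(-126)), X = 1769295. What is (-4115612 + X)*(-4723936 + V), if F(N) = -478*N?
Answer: 11083851343712 - 7038951*sqrt(89567) ≈ 1.1082e+13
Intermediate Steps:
V = 3*sqrt(89567) (V = sqrt(745875 - 478*(-126)) = sqrt(745875 + 60228) = sqrt(806103) = 3*sqrt(89567) ≈ 897.83)
(-4115612 + X)*(-4723936 + V) = (-4115612 + 1769295)*(-4723936 + 3*sqrt(89567)) = -2346317*(-4723936 + 3*sqrt(89567)) = 11083851343712 - 7038951*sqrt(89567)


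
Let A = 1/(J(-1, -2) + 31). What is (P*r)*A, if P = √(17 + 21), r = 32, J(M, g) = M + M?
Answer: 32*√38/29 ≈ 6.8021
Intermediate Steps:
J(M, g) = 2*M
P = √38 ≈ 6.1644
A = 1/29 (A = 1/(2*(-1) + 31) = 1/(-2 + 31) = 1/29 ≈ 0.034483)
(P*r)*A = (√38*32)*(1/29) = (32*√38)*(1/29) = 32*√38/29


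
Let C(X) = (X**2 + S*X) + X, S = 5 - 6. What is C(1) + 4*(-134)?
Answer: -535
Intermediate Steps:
S = -1
C(X) = X**2 (C(X) = (X**2 - X) + X = X**2)
C(1) + 4*(-134) = 1**2 + 4*(-134) = 1 - 536 = -535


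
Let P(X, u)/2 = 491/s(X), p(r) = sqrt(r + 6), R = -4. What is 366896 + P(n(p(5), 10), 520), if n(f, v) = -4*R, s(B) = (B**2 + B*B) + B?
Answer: 96861035/264 ≈ 3.6690e+5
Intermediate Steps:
s(B) = B + 2*B**2 (s(B) = (B**2 + B**2) + B = 2*B**2 + B = B + 2*B**2)
p(r) = sqrt(6 + r)
n(f, v) = 16 (n(f, v) = -4*(-4) = 16)
P(X, u) = 982/(X*(1 + 2*X)) (P(X, u) = 2*(491/((X*(1 + 2*X)))) = 2*(491*(1/(X*(1 + 2*X)))) = 2*(491/(X*(1 + 2*X))) = 982/(X*(1 + 2*X)))
366896 + P(n(p(5), 10), 520) = 366896 + 982/(16*(1 + 2*16)) = 366896 + 982*(1/16)/(1 + 32) = 366896 + 982*(1/16)/33 = 366896 + 982*(1/16)*(1/33) = 366896 + 491/264 = 96861035/264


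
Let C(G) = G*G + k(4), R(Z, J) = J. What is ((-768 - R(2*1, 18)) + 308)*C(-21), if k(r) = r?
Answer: -212710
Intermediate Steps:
C(G) = 4 + G² (C(G) = G*G + 4 = G² + 4 = 4 + G²)
((-768 - R(2*1, 18)) + 308)*C(-21) = ((-768 - 1*18) + 308)*(4 + (-21)²) = ((-768 - 18) + 308)*(4 + 441) = (-786 + 308)*445 = -478*445 = -212710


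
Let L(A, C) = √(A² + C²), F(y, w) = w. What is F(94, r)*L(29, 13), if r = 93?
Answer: 93*√1010 ≈ 2955.6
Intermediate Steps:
F(94, r)*L(29, 13) = 93*√(29² + 13²) = 93*√(841 + 169) = 93*√1010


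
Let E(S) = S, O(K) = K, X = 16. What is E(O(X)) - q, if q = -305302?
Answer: 305318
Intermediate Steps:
E(O(X)) - q = 16 - 1*(-305302) = 16 + 305302 = 305318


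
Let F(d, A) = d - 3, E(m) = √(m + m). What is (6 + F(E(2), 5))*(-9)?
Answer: -45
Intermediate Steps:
E(m) = √2*√m (E(m) = √(2*m) = √2*√m)
F(d, A) = -3 + d
(6 + F(E(2), 5))*(-9) = (6 + (-3 + √2*√2))*(-9) = (6 + (-3 + 2))*(-9) = (6 - 1)*(-9) = 5*(-9) = -45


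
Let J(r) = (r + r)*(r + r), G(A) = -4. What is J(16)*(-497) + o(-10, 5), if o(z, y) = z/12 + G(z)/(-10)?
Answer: -15267853/30 ≈ -5.0893e+5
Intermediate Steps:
o(z, y) = 2/5 + z/12 (o(z, y) = z/12 - 4/(-10) = z*(1/12) - 4*(-1/10) = z/12 + 2/5 = 2/5 + z/12)
J(r) = 4*r**2 (J(r) = (2*r)*(2*r) = 4*r**2)
J(16)*(-497) + o(-10, 5) = (4*16**2)*(-497) + (2/5 + (1/12)*(-10)) = (4*256)*(-497) + (2/5 - 5/6) = 1024*(-497) - 13/30 = -508928 - 13/30 = -15267853/30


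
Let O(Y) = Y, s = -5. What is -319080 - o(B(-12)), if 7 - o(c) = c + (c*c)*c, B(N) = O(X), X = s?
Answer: -319217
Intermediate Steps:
X = -5
B(N) = -5
o(c) = 7 - c - c³ (o(c) = 7 - (c + (c*c)*c) = 7 - (c + c²*c) = 7 - (c + c³) = 7 + (-c - c³) = 7 - c - c³)
-319080 - o(B(-12)) = -319080 - (7 - 1*(-5) - 1*(-5)³) = -319080 - (7 + 5 - 1*(-125)) = -319080 - (7 + 5 + 125) = -319080 - 1*137 = -319080 - 137 = -319217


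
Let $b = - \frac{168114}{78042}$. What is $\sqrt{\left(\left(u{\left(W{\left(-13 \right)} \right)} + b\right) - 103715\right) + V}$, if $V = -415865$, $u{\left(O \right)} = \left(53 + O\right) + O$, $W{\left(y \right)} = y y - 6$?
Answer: $\frac{i \sqrt{87839853465982}}{13007} \approx 720.56 i$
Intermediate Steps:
$W{\left(y \right)} = -6 + y^{2}$ ($W{\left(y \right)} = y^{2} - 6 = -6 + y^{2}$)
$u{\left(O \right)} = 53 + 2 O$
$b = - \frac{28019}{13007}$ ($b = \left(-168114\right) \frac{1}{78042} = - \frac{28019}{13007} \approx -2.1541$)
$\sqrt{\left(\left(u{\left(W{\left(-13 \right)} \right)} + b\right) - 103715\right) + V} = \sqrt{\left(\left(\left(53 + 2 \left(-6 + \left(-13\right)^{2}\right)\right) - \frac{28019}{13007}\right) - 103715\right) - 415865} = \sqrt{\left(\left(\left(53 + 2 \left(-6 + 169\right)\right) - \frac{28019}{13007}\right) - 103715\right) - 415865} = \sqrt{\left(\left(\left(53 + 2 \cdot 163\right) - \frac{28019}{13007}\right) - 103715\right) - 415865} = \sqrt{\left(\left(\left(53 + 326\right) - \frac{28019}{13007}\right) - 103715\right) - 415865} = \sqrt{\left(\left(379 - \frac{28019}{13007}\right) - 103715\right) - 415865} = \sqrt{\left(\frac{4901634}{13007} - 103715\right) - 415865} = \sqrt{- \frac{1344119371}{13007} - 415865} = \sqrt{- \frac{6753275426}{13007}} = \frac{i \sqrt{87839853465982}}{13007}$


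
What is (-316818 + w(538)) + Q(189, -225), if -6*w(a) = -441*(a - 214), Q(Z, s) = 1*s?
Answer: -293229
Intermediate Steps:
Q(Z, s) = s
w(a) = -15729 + 147*a/2 (w(a) = -(-147)*(a - 214)/2 = -(-147)*(-214 + a)/2 = -(94374 - 441*a)/6 = -15729 + 147*a/2)
(-316818 + w(538)) + Q(189, -225) = (-316818 + (-15729 + (147/2)*538)) - 225 = (-316818 + (-15729 + 39543)) - 225 = (-316818 + 23814) - 225 = -293004 - 225 = -293229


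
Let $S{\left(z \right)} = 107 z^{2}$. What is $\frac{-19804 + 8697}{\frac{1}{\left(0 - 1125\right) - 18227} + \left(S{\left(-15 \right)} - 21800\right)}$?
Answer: $- \frac{7411816}{1518131} \approx -4.8822$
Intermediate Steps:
$\frac{-19804 + 8697}{\frac{1}{\left(0 - 1125\right) - 18227} + \left(S{\left(-15 \right)} - 21800\right)} = \frac{-19804 + 8697}{\frac{1}{\left(0 - 1125\right) - 18227} - \left(21800 - 107 \left(-15\right)^{2}\right)} = - \frac{11107}{\frac{1}{\left(0 - 1125\right) - 18227} + \left(107 \cdot 225 - 21800\right)} = - \frac{11107}{\frac{1}{-1125 - 18227} + \left(24075 - 21800\right)} = - \frac{11107}{\frac{1}{-19352} + 2275} = - \frac{11107}{- \frac{1}{19352} + 2275} = - \frac{11107}{\frac{44025799}{19352}} = \left(-11107\right) \frac{19352}{44025799} = - \frac{7411816}{1518131}$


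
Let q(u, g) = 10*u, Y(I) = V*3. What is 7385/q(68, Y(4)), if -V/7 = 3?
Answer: 1477/136 ≈ 10.860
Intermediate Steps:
V = -21 (V = -7*3 = -21)
Y(I) = -63 (Y(I) = -21*3 = -63)
7385/q(68, Y(4)) = 7385/((10*68)) = 7385/680 = 7385*(1/680) = 1477/136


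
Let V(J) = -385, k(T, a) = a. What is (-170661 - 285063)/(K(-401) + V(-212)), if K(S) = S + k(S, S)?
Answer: 455724/1187 ≈ 383.93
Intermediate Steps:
K(S) = 2*S (K(S) = S + S = 2*S)
(-170661 - 285063)/(K(-401) + V(-212)) = (-170661 - 285063)/(2*(-401) - 385) = -455724/(-802 - 385) = -455724/(-1187) = -455724*(-1/1187) = 455724/1187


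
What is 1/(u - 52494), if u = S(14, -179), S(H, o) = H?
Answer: -1/52480 ≈ -1.9055e-5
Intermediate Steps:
u = 14
1/(u - 52494) = 1/(14 - 52494) = 1/(-52480) = -1/52480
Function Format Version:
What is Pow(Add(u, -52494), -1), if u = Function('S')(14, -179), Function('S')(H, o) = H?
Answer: Rational(-1, 52480) ≈ -1.9055e-5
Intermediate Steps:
u = 14
Pow(Add(u, -52494), -1) = Pow(Add(14, -52494), -1) = Pow(-52480, -1) = Rational(-1, 52480)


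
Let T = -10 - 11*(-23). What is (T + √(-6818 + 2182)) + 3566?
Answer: 3809 + 2*I*√1159 ≈ 3809.0 + 68.088*I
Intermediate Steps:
T = 243 (T = -10 + 253 = 243)
(T + √(-6818 + 2182)) + 3566 = (243 + √(-6818 + 2182)) + 3566 = (243 + √(-4636)) + 3566 = (243 + 2*I*√1159) + 3566 = 3809 + 2*I*√1159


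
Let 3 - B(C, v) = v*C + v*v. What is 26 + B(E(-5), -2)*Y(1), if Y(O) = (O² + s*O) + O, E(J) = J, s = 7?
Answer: -73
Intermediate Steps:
B(C, v) = 3 - v² - C*v (B(C, v) = 3 - (v*C + v*v) = 3 - (C*v + v²) = 3 - (v² + C*v) = 3 + (-v² - C*v) = 3 - v² - C*v)
Y(O) = O² + 8*O (Y(O) = (O² + 7*O) + O = O² + 8*O)
26 + B(E(-5), -2)*Y(1) = 26 + (3 - 1*(-2)² - 1*(-5)*(-2))*(1*(8 + 1)) = 26 + (3 - 1*4 - 10)*(1*9) = 26 + (3 - 4 - 10)*9 = 26 - 11*9 = 26 - 99 = -73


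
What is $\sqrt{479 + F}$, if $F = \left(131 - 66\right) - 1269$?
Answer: $5 i \sqrt{29} \approx 26.926 i$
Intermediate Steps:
$F = -1204$ ($F = 65 - 1269 = -1204$)
$\sqrt{479 + F} = \sqrt{479 - 1204} = \sqrt{-725} = 5 i \sqrt{29}$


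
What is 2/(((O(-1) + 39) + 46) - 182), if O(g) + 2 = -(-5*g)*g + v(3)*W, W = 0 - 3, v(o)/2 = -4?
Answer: -1/35 ≈ -0.028571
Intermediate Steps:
v(o) = -8 (v(o) = 2*(-4) = -8)
W = -3
O(g) = 22 + 5*g² (O(g) = -2 + (-(-5*g)*g - 8*(-3)) = -2 + (-(-5)*g² + 24) = -2 + (5*g² + 24) = -2 + (24 + 5*g²) = 22 + 5*g²)
2/(((O(-1) + 39) + 46) - 182) = 2/((((22 + 5*(-1)²) + 39) + 46) - 182) = 2/((((22 + 5*1) + 39) + 46) - 182) = 2/((((22 + 5) + 39) + 46) - 182) = 2/(((27 + 39) + 46) - 182) = 2/((66 + 46) - 182) = 2/(112 - 182) = 2/(-70) = -1/70*2 = -1/35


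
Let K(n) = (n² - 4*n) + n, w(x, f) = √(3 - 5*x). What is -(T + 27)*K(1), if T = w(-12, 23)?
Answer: 54 + 6*√7 ≈ 69.875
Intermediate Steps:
T = 3*√7 (T = √(3 - 5*(-12)) = √(3 + 60) = √63 = 3*√7 ≈ 7.9373)
K(n) = n² - 3*n
-(T + 27)*K(1) = -(3*√7 + 27)*1*(-3 + 1) = -(27 + 3*√7)*1*(-2) = -(27 + 3*√7)*(-2) = -(-54 - 6*√7) = 54 + 6*√7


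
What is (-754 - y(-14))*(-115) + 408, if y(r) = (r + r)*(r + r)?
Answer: 177278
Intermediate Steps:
y(r) = 4*r² (y(r) = (2*r)*(2*r) = 4*r²)
(-754 - y(-14))*(-115) + 408 = (-754 - 4*(-14)²)*(-115) + 408 = (-754 - 4*196)*(-115) + 408 = (-754 - 1*784)*(-115) + 408 = (-754 - 784)*(-115) + 408 = -1538*(-115) + 408 = 176870 + 408 = 177278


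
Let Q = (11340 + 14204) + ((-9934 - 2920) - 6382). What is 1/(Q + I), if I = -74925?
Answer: -1/68617 ≈ -1.4574e-5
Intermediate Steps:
Q = 6308 (Q = 25544 + (-12854 - 6382) = 25544 - 19236 = 6308)
1/(Q + I) = 1/(6308 - 74925) = 1/(-68617) = -1/68617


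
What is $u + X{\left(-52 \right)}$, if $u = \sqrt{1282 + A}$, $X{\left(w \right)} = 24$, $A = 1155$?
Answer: $24 + \sqrt{2437} \approx 73.366$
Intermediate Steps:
$u = \sqrt{2437}$ ($u = \sqrt{1282 + 1155} = \sqrt{2437} \approx 49.366$)
$u + X{\left(-52 \right)} = \sqrt{2437} + 24 = 24 + \sqrt{2437}$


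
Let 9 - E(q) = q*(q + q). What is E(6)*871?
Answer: -54873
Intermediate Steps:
E(q) = 9 - 2*q² (E(q) = 9 - q*(q + q) = 9 - q*2*q = 9 - 2*q²)
E(6)*871 = (9 - 2*6²)*871 = (9 - 2*36)*871 = (9 - 72)*871 = -63*871 = -54873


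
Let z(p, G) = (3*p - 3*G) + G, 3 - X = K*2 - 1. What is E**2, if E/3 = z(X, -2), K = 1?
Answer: 900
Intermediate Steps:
X = 2 (X = 3 - (1*2 - 1) = 3 - (2 - 1) = 3 - 1*1 = 3 - 1 = 2)
z(p, G) = -2*G + 3*p (z(p, G) = (-3*G + 3*p) + G = -2*G + 3*p)
E = 30 (E = 3*(-2*(-2) + 3*2) = 3*(4 + 6) = 3*10 = 30)
E**2 = 30**2 = 900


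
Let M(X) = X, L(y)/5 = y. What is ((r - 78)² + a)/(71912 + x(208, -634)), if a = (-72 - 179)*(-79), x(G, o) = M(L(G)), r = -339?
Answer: 96859/36476 ≈ 2.6554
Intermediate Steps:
L(y) = 5*y
x(G, o) = 5*G
a = 19829 (a = -251*(-79) = 19829)
((r - 78)² + a)/(71912 + x(208, -634)) = ((-339 - 78)² + 19829)/(71912 + 5*208) = ((-417)² + 19829)/(71912 + 1040) = (173889 + 19829)/72952 = 193718*(1/72952) = 96859/36476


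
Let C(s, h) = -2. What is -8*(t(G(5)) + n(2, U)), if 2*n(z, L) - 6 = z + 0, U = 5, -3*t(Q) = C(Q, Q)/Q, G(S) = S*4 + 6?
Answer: -1256/39 ≈ -32.205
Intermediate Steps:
G(S) = 6 + 4*S (G(S) = 4*S + 6 = 6 + 4*S)
t(Q) = 2/(3*Q) (t(Q) = -(-2)/(3*Q) = 2/(3*Q))
n(z, L) = 3 + z/2 (n(z, L) = 3 + (z + 0)/2 = 3 + z/2)
-8*(t(G(5)) + n(2, U)) = -8*(2/(3*(6 + 4*5)) + (3 + (½)*2)) = -8*(2/(3*(6 + 20)) + (3 + 1)) = -8*((⅔)/26 + 4) = -8*((⅔)*(1/26) + 4) = -8*(1/39 + 4) = -8*157/39 = -1256/39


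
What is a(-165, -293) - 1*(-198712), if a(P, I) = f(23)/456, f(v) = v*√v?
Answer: 198712 + 23*√23/456 ≈ 1.9871e+5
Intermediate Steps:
f(v) = v^(3/2)
a(P, I) = 23*√23/456 (a(P, I) = 23^(3/2)/456 = (23*√23)*(1/456) = 23*√23/456)
a(-165, -293) - 1*(-198712) = 23*√23/456 - 1*(-198712) = 23*√23/456 + 198712 = 198712 + 23*√23/456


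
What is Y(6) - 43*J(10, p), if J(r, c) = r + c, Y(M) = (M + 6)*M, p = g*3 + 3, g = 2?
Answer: -745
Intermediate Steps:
p = 9 (p = 2*3 + 3 = 6 + 3 = 9)
Y(M) = M*(6 + M) (Y(M) = (6 + M)*M = M*(6 + M))
J(r, c) = c + r
Y(6) - 43*J(10, p) = 6*(6 + 6) - 43*(9 + 10) = 6*12 - 43*19 = 72 - 817 = -745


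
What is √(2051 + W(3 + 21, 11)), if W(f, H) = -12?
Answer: √2039 ≈ 45.155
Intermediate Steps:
√(2051 + W(3 + 21, 11)) = √(2051 - 12) = √2039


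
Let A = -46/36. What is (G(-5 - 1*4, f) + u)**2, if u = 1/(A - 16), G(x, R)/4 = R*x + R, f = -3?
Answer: 890306244/96721 ≈ 9204.9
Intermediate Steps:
A = -23/18 (A = -46*1/36 = -23/18 ≈ -1.2778)
G(x, R) = 4*R + 4*R*x (G(x, R) = 4*(R*x + R) = 4*(R + R*x) = 4*R + 4*R*x)
u = -18/311 (u = 1/(-23/18 - 16) = 1/(-311/18) = -18/311 ≈ -0.057878)
(G(-5 - 1*4, f) + u)**2 = (4*(-3)*(1 + (-5 - 1*4)) - 18/311)**2 = (4*(-3)*(1 + (-5 - 4)) - 18/311)**2 = (4*(-3)*(1 - 9) - 18/311)**2 = (4*(-3)*(-8) - 18/311)**2 = (96 - 18/311)**2 = (29838/311)**2 = 890306244/96721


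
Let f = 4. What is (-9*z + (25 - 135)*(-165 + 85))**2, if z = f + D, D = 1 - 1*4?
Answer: 77281681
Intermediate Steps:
D = -3 (D = 1 - 4 = -3)
z = 1 (z = 4 - 3 = 1)
(-9*z + (25 - 135)*(-165 + 85))**2 = (-9*1 + (25 - 135)*(-165 + 85))**2 = (-9 - 110*(-80))**2 = (-9 + 8800)**2 = 8791**2 = 77281681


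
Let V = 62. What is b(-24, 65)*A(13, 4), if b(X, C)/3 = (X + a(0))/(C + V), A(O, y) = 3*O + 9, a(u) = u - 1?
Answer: -3600/127 ≈ -28.346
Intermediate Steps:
a(u) = -1 + u
A(O, y) = 9 + 3*O
b(X, C) = 3*(-1 + X)/(62 + C) (b(X, C) = 3*((X + (-1 + 0))/(C + 62)) = 3*((X - 1)/(62 + C)) = 3*((-1 + X)/(62 + C)) = 3*(-1 + X)/(62 + C))
b(-24, 65)*A(13, 4) = (3*(-1 - 24)/(62 + 65))*(9 + 3*13) = (3*(-25)/127)*(9 + 39) = (3*(1/127)*(-25))*48 = -75/127*48 = -3600/127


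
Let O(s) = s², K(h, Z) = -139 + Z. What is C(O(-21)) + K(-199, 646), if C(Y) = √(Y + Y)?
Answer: 507 + 21*√2 ≈ 536.70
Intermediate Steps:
C(Y) = √2*√Y (C(Y) = √(2*Y) = √2*√Y)
C(O(-21)) + K(-199, 646) = √2*√((-21)²) + (-139 + 646) = √2*√441 + 507 = √2*21 + 507 = 21*√2 + 507 = 507 + 21*√2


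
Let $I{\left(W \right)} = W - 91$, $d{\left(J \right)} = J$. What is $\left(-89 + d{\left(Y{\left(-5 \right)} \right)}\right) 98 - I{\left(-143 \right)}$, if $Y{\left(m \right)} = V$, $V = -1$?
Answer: $-8586$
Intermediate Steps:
$Y{\left(m \right)} = -1$
$I{\left(W \right)} = -91 + W$
$\left(-89 + d{\left(Y{\left(-5 \right)} \right)}\right) 98 - I{\left(-143 \right)} = \left(-89 - 1\right) 98 - \left(-91 - 143\right) = \left(-90\right) 98 - -234 = -8820 + 234 = -8586$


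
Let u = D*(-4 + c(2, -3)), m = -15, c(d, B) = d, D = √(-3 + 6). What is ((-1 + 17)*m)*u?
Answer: 480*√3 ≈ 831.38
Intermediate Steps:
D = √3 ≈ 1.7320
u = -2*√3 (u = √3*(-4 + 2) = √3*(-2) = -2*√3 ≈ -3.4641)
((-1 + 17)*m)*u = ((-1 + 17)*(-15))*(-2*√3) = (16*(-15))*(-2*√3) = -(-480)*√3 = 480*√3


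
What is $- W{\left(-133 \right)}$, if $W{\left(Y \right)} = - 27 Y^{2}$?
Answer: $477603$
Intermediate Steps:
$- W{\left(-133 \right)} = - \left(-27\right) \left(-133\right)^{2} = - \left(-27\right) 17689 = \left(-1\right) \left(-477603\right) = 477603$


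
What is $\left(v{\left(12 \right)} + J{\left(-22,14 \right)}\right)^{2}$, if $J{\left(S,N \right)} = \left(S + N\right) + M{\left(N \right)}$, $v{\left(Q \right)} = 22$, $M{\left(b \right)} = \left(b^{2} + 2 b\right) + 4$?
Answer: $58564$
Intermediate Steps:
$M{\left(b \right)} = 4 + b^{2} + 2 b$
$J{\left(S,N \right)} = 4 + S + N^{2} + 3 N$ ($J{\left(S,N \right)} = \left(S + N\right) + \left(4 + N^{2} + 2 N\right) = \left(N + S\right) + \left(4 + N^{2} + 2 N\right) = 4 + S + N^{2} + 3 N$)
$\left(v{\left(12 \right)} + J{\left(-22,14 \right)}\right)^{2} = \left(22 + \left(4 - 22 + 14^{2} + 3 \cdot 14\right)\right)^{2} = \left(22 + \left(4 - 22 + 196 + 42\right)\right)^{2} = \left(22 + 220\right)^{2} = 242^{2} = 58564$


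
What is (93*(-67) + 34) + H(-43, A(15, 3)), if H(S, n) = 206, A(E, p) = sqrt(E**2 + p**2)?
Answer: -5991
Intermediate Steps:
(93*(-67) + 34) + H(-43, A(15, 3)) = (93*(-67) + 34) + 206 = (-6231 + 34) + 206 = -6197 + 206 = -5991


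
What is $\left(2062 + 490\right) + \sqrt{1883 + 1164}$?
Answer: $2552 + \sqrt{3047} \approx 2607.2$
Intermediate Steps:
$\left(2062 + 490\right) + \sqrt{1883 + 1164} = 2552 + \sqrt{3047}$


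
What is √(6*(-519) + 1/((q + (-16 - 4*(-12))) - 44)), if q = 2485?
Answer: I*√19044377633/2473 ≈ 55.803*I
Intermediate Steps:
√(6*(-519) + 1/((q + (-16 - 4*(-12))) - 44)) = √(6*(-519) + 1/((2485 + (-16 - 4*(-12))) - 44)) = √(-3114 + 1/((2485 + (-16 + 48)) - 44)) = √(-3114 + 1/((2485 + 32) - 44)) = √(-3114 + 1/(2517 - 44)) = √(-3114 + 1/2473) = √(-7700921/2473) = I*√19044377633/2473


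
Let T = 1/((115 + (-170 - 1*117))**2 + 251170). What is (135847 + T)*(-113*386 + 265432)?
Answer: 4229947357185573/140377 ≈ 3.0133e+10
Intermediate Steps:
T = 1/280754 (T = 1/((115 + (-170 - 117))**2 + 251170) = 1/((115 - 287)**2 + 251170) = 1/((-172)**2 + 251170) = 1/(29584 + 251170) = 1/280754 ≈ 3.5618e-6)
(135847 + T)*(-113*386 + 265432) = (135847 + 1/280754)*(-113*386 + 265432) = 38139588639*(-43618 + 265432)/280754 = (38139588639/280754)*221814 = 4229947357185573/140377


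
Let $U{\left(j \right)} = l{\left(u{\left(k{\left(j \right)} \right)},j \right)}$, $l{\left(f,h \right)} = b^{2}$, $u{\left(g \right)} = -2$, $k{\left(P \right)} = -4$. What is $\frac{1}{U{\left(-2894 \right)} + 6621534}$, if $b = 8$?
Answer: $\frac{1}{6621598} \approx 1.5102 \cdot 10^{-7}$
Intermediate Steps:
$l{\left(f,h \right)} = 64$ ($l{\left(f,h \right)} = 8^{2} = 64$)
$U{\left(j \right)} = 64$
$\frac{1}{U{\left(-2894 \right)} + 6621534} = \frac{1}{64 + 6621534} = \frac{1}{6621598}$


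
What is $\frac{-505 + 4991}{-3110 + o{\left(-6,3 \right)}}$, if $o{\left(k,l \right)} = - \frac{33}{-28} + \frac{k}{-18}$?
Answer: $- \frac{376824}{261113} \approx -1.4431$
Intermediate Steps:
$o{\left(k,l \right)} = \frac{33}{28} - \frac{k}{18}$ ($o{\left(k,l \right)} = \left(-33\right) \left(- \frac{1}{28}\right) + k \left(- \frac{1}{18}\right) = \frac{33}{28} - \frac{k}{18}$)
$\frac{-505 + 4991}{-3110 + o{\left(-6,3 \right)}} = \frac{-505 + 4991}{-3110 + \left(\frac{33}{28} - - \frac{1}{3}\right)} = \frac{4486}{-3110 + \left(\frac{33}{28} + \frac{1}{3}\right)} = \frac{4486}{-3110 + \frac{127}{84}} = \frac{4486}{- \frac{261113}{84}} = 4486 \left(- \frac{84}{261113}\right) = - \frac{376824}{261113}$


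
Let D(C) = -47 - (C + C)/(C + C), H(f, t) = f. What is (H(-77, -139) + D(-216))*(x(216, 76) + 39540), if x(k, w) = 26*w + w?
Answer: -5199000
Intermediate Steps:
x(k, w) = 27*w
D(C) = -48 (D(C) = -47 - 2*C/(2*C) = -47 - 2*C*1/(2*C) = -47 - 1*1 = -47 - 1 = -48)
(H(-77, -139) + D(-216))*(x(216, 76) + 39540) = (-77 - 48)*(27*76 + 39540) = -125*(2052 + 39540) = -125*41592 = -5199000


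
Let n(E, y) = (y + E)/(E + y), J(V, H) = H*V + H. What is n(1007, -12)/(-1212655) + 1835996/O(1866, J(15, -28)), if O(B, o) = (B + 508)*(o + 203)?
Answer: -222643031101/70531652765 ≈ -3.1566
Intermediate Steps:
J(V, H) = H + H*V
n(E, y) = 1 (n(E, y) = (E + y)/(E + y) = 1)
O(B, o) = (203 + o)*(508 + B) (O(B, o) = (508 + B)*(203 + o) = (203 + o)*(508 + B))
n(1007, -12)/(-1212655) + 1835996/O(1866, J(15, -28)) = 1/(-1212655) + 1835996/(103124 + 203*1866 + 508*(-28*(1 + 15)) + 1866*(-28*(1 + 15))) = 1*(-1/1212655) + 1835996/(103124 + 378798 + 508*(-28*16) + 1866*(-28*16)) = -1/1212655 + 1835996/(103124 + 378798 + 508*(-448) + 1866*(-448)) = -1/1212655 + 1835996/(103124 + 378798 - 227584 - 835968) = -1/1212655 + 1835996/(-581630) = -1/1212655 + 1835996*(-1/581630) = -1/1212655 - 917998/290815 = -222643031101/70531652765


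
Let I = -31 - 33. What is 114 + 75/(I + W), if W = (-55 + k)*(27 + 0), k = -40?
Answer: 299631/2629 ≈ 113.97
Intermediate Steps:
I = -64
W = -2565 (W = (-55 - 40)*(27 + 0) = -95*27 = -2565)
114 + 75/(I + W) = 114 + 75/(-64 - 2565) = 114 + 75/(-2629) = 114 - 1/2629*75 = 114 - 75/2629 = 299631/2629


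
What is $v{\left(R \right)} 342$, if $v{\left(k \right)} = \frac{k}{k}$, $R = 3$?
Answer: $342$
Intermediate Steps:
$v{\left(k \right)} = 1$
$v{\left(R \right)} 342 = 1 \cdot 342 = 342$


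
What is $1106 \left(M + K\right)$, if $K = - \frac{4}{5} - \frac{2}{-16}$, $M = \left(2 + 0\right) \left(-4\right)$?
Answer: $- \frac{191891}{20} \approx -9594.5$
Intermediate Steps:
$M = -8$ ($M = 2 \left(-4\right) = -8$)
$K = - \frac{27}{40}$ ($K = \left(-4\right) \frac{1}{5} - - \frac{1}{8} = - \frac{4}{5} + \frac{1}{8} = - \frac{27}{40} \approx -0.675$)
$1106 \left(M + K\right) = 1106 \left(-8 - \frac{27}{40}\right) = 1106 \left(- \frac{347}{40}\right) = - \frac{191891}{20}$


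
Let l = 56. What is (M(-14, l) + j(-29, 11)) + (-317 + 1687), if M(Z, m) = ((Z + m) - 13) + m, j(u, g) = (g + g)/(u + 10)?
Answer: 27623/19 ≈ 1453.8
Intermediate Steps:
j(u, g) = 2*g/(10 + u) (j(u, g) = (2*g)/(10 + u) = 2*g/(10 + u))
M(Z, m) = -13 + Z + 2*m (M(Z, m) = (-13 + Z + m) + m = -13 + Z + 2*m)
(M(-14, l) + j(-29, 11)) + (-317 + 1687) = ((-13 - 14 + 2*56) + 2*11/(10 - 29)) + (-317 + 1687) = ((-13 - 14 + 112) + 2*11/(-19)) + 1370 = (85 + 2*11*(-1/19)) + 1370 = (85 - 22/19) + 1370 = 1593/19 + 1370 = 27623/19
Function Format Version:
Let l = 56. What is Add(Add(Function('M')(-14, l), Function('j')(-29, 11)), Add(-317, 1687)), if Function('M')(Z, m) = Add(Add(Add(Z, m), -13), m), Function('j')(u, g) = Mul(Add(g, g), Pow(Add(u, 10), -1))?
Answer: Rational(27623, 19) ≈ 1453.8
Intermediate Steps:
Function('j')(u, g) = Mul(2, g, Pow(Add(10, u), -1)) (Function('j')(u, g) = Mul(Mul(2, g), Pow(Add(10, u), -1)) = Mul(2, g, Pow(Add(10, u), -1)))
Function('M')(Z, m) = Add(-13, Z, Mul(2, m)) (Function('M')(Z, m) = Add(Add(-13, Z, m), m) = Add(-13, Z, Mul(2, m)))
Add(Add(Function('M')(-14, l), Function('j')(-29, 11)), Add(-317, 1687)) = Add(Add(Add(-13, -14, Mul(2, 56)), Mul(2, 11, Pow(Add(10, -29), -1))), Add(-317, 1687)) = Add(Add(Add(-13, -14, 112), Mul(2, 11, Pow(-19, -1))), 1370) = Add(Add(85, Mul(2, 11, Rational(-1, 19))), 1370) = Add(Add(85, Rational(-22, 19)), 1370) = Add(Rational(1593, 19), 1370) = Rational(27623, 19)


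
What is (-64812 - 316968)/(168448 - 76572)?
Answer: -95445/22969 ≈ -4.1554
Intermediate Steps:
(-64812 - 316968)/(168448 - 76572) = -381780/91876 = -381780*1/91876 = -95445/22969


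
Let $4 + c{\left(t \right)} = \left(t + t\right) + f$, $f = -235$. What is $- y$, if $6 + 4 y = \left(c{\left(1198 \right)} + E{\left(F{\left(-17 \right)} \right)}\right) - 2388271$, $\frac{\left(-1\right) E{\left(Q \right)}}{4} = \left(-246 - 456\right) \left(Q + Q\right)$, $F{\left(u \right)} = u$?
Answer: $620398$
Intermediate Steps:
$c{\left(t \right)} = -239 + 2 t$ ($c{\left(t \right)} = -4 + \left(\left(t + t\right) - 235\right) = -4 + \left(2 t - 235\right) = -4 + \left(-235 + 2 t\right) = -239 + 2 t$)
$E{\left(Q \right)} = 5616 Q$ ($E{\left(Q \right)} = - 4 \left(-246 - 456\right) \left(Q + Q\right) = - 4 \left(- 702 \cdot 2 Q\right) = - 4 \left(- 1404 Q\right) = 5616 Q$)
$y = -620398$ ($y = - \frac{3}{2} + \frac{\left(\left(-239 + 2 \cdot 1198\right) + 5616 \left(-17\right)\right) - 2388271}{4} = - \frac{3}{2} + \frac{\left(\left(-239 + 2396\right) - 95472\right) - 2388271}{4} = - \frac{3}{2} + \frac{\left(2157 - 95472\right) - 2388271}{4} = - \frac{3}{2} + \frac{-93315 - 2388271}{4} = - \frac{3}{2} + \frac{1}{4} \left(-2481586\right) = - \frac{3}{2} - \frac{1240793}{2} = -620398$)
$- y = \left(-1\right) \left(-620398\right) = 620398$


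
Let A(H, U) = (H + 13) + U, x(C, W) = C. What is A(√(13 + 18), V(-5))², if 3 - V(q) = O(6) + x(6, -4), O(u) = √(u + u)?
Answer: (10 + √31 - 2*√3)² ≈ 146.50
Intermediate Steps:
O(u) = √2*√u (O(u) = √(2*u) = √2*√u)
V(q) = -3 - 2*√3 (V(q) = 3 - (√2*√6 + 6) = 3 - (2*√3 + 6) = 3 - (6 + 2*√3) = 3 + (-6 - 2*√3) = -3 - 2*√3)
A(H, U) = 13 + H + U (A(H, U) = (13 + H) + U = 13 + H + U)
A(√(13 + 18), V(-5))² = (13 + √(13 + 18) + (-3 - 2*√3))² = (13 + √31 + (-3 - 2*√3))² = (10 + √31 - 2*√3)²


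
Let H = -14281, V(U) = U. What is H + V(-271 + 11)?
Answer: -14541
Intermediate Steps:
H + V(-271 + 11) = -14281 + (-271 + 11) = -14281 - 260 = -14541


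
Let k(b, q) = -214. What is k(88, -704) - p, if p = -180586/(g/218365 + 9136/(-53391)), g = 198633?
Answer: 2103560052350308/8610231863 ≈ 2.4431e+5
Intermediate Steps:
p = -2105402641968990/8610231863 (p = -180586/(198633/218365 + 9136/(-53391)) = -180586/(198633*(1/218365) + 9136*(-1/53391)) = -180586/(198633/218365 - 9136/53391) = -180586/8610231863/11658725715 = -180586*11658725715/8610231863 = -2105402641968990/8610231863 ≈ -2.4452e+5)
k(88, -704) - p = -214 - 1*(-2105402641968990/8610231863) = -214 + 2105402641968990/8610231863 = 2103560052350308/8610231863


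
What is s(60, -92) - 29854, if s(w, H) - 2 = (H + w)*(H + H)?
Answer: -23964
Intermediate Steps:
s(w, H) = 2 + 2*H*(H + w) (s(w, H) = 2 + (H + w)*(H + H) = 2 + (H + w)*(2*H) = 2 + 2*H*(H + w))
s(60, -92) - 29854 = (2 + 2*(-92)**2 + 2*(-92)*60) - 29854 = (2 + 2*8464 - 11040) - 29854 = (2 + 16928 - 11040) - 29854 = 5890 - 29854 = -23964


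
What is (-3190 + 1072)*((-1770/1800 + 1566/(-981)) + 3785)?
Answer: -8732171237/1090 ≈ -8.0112e+6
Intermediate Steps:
(-3190 + 1072)*((-1770/1800 + 1566/(-981)) + 3785) = -2118*((-1770*1/1800 + 1566*(-1/981)) + 3785) = -2118*((-59/60 - 174/109) + 3785) = -2118*(-16871/6540 + 3785) = -2118*24737029/6540 = -8732171237/1090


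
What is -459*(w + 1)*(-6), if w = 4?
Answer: 13770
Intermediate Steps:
-459*(w + 1)*(-6) = -459*(4 + 1)*(-6) = -2295*(-6) = -459*(-30) = 13770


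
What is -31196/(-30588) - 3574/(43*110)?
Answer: 4779446/18085155 ≈ 0.26427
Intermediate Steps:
-31196/(-30588) - 3574/(43*110) = -31196*(-1/30588) - 3574/4730 = 7799/7647 - 3574*1/4730 = 7799/7647 - 1787/2365 = 4779446/18085155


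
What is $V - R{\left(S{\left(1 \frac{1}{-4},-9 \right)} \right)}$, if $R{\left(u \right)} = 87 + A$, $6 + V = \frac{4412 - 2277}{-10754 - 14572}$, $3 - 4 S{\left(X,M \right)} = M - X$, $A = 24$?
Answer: $- \frac{423611}{3618} \approx -117.08$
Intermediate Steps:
$S{\left(X,M \right)} = \frac{3}{4} - \frac{M}{4} + \frac{X}{4}$ ($S{\left(X,M \right)} = \frac{3}{4} - \frac{M - X}{4} = \frac{3}{4} - \left(- \frac{X}{4} + \frac{M}{4}\right) = \frac{3}{4} - \frac{M}{4} + \frac{X}{4}$)
$V = - \frac{22013}{3618}$ ($V = -6 + \frac{4412 - 2277}{-10754 - 14572} = -6 + \frac{2135}{-25326} = -6 + 2135 \left(- \frac{1}{25326}\right) = -6 - \frac{305}{3618} = - \frac{22013}{3618} \approx -6.0843$)
$R{\left(u \right)} = 111$ ($R{\left(u \right)} = 87 + 24 = 111$)
$V - R{\left(S{\left(1 \frac{1}{-4},-9 \right)} \right)} = - \frac{22013}{3618} - 111 = - \frac{423611}{3618}$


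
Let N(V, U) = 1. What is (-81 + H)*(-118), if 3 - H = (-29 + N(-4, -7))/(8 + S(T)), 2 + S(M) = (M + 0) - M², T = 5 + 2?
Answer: 83662/9 ≈ 9295.8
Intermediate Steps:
T = 7
S(M) = -2 + M - M² (S(M) = -2 + ((M + 0) - M²) = -2 + (M - M²) = -2 + M - M²)
H = 20/9 (H = 3 - (-29 + 1)/(8 + (-2 + 7 - 1*7²)) = 3 - (-28)/(8 + (-2 + 7 - 1*49)) = 3 - (-28)/(8 + (-2 + 7 - 49)) = 3 - (-28)/(8 - 44) = 3 - (-28)/(-36) = 3 - (-28)*(-1)/36 = 3 - 1*7/9 = 3 - 7/9 = 20/9 ≈ 2.2222)
(-81 + H)*(-118) = (-81 + 20/9)*(-118) = -709/9*(-118) = 83662/9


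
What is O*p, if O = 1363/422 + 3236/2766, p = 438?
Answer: 187451225/97271 ≈ 1927.1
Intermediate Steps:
O = 2567825/583626 (O = 1363*(1/422) + 3236*(1/2766) = 1363/422 + 1618/1383 = 2567825/583626 ≈ 4.3998)
O*p = (2567825/583626)*438 = 187451225/97271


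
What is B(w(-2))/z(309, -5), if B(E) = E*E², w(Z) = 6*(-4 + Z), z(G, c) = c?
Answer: 46656/5 ≈ 9331.2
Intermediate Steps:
w(Z) = -24 + 6*Z
B(E) = E³
B(w(-2))/z(309, -5) = (-24 + 6*(-2))³/(-5) = (-24 - 12)³*(-⅕) = (-36)³*(-⅕) = -46656*(-⅕) = 46656/5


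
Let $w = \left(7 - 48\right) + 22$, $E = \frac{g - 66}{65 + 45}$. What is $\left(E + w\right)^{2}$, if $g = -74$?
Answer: $\frac{49729}{121} \approx 410.98$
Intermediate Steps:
$E = - \frac{14}{11}$ ($E = \frac{-74 - 66}{65 + 45} = - \frac{140}{110} = \left(-140\right) \frac{1}{110} = - \frac{14}{11} \approx -1.2727$)
$w = -19$ ($w = -41 + 22 = -19$)
$\left(E + w\right)^{2} = \left(- \frac{14}{11} - 19\right)^{2} = \left(- \frac{223}{11}\right)^{2} = \frac{49729}{121}$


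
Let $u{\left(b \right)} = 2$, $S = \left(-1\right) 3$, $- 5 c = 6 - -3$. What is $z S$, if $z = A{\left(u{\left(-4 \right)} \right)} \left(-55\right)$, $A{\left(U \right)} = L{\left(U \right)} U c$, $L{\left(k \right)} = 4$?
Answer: $-2376$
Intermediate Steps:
$c = - \frac{9}{5}$ ($c = - \frac{6 - -3}{5} = - \frac{6 + 3}{5} = \left(- \frac{1}{5}\right) 9 = - \frac{9}{5} \approx -1.8$)
$S = -3$
$A{\left(U \right)} = - \frac{36 U}{5}$ ($A{\left(U \right)} = 4 U \left(- \frac{9}{5}\right) = - \frac{36 U}{5}$)
$z = 792$ ($z = \left(- \frac{36}{5}\right) 2 \left(-55\right) = \left(- \frac{72}{5}\right) \left(-55\right) = 792$)
$z S = 792 \left(-3\right) = -2376$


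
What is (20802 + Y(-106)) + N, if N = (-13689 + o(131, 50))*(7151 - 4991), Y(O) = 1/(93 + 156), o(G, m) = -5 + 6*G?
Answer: -6937259021/249 ≈ -2.7860e+7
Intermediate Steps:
Y(O) = 1/249
N = -27881280 (N = (-13689 + (-5 + 6*131))*(7151 - 4991) = (-13689 + (-5 + 786))*2160 = (-13689 + 781)*2160 = -12908*2160 = -27881280)
(20802 + Y(-106)) + N = (20802 + 1/249) - 27881280 = 5179699/249 - 27881280 = -6937259021/249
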